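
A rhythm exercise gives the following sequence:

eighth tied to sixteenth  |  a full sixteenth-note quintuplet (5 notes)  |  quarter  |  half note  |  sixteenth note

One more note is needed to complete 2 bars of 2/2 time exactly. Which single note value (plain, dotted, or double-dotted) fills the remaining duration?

2 bars of 2/2 = 32 sixteenth notes.
Convert each value to sixteenth notes: eighth tied to sixteenth (eighth + sixteenth) = 3; a full sixteenth-note quintuplet (5 notes) (five quintuplet sixteenths span one quarter) = 4; quarter = 4; half note = 8; sixteenth note = 1.
Sum: 3 + 4 + 4 + 8 + 1 = 20.
Remaining: 32 − 20 = 12 sixteenth notes, which is a dotted half note.

dotted half note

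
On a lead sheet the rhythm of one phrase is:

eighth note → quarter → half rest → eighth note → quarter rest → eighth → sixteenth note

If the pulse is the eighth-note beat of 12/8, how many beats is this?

11.5

One eighth-note beat = 2 sixteenth notes.
In sixteenth notes: eighth note = 2; quarter = 4; half rest = 8; eighth note = 2; quarter rest = 4; eighth = 2; sixteenth note = 1.
Altogether 2 + 4 + 8 + 2 + 4 + 2 + 1 = 23.
23 ÷ 2 = 11.5 beats.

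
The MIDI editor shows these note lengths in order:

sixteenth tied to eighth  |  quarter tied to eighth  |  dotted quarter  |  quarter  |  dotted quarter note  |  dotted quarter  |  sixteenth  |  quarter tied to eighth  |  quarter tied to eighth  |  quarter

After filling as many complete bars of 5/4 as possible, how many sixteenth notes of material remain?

One bar of 5/4 = 20 sixteenth notes.
Express everything in sixteenth notes: sixteenth tied to eighth (sixteenth + eighth) = 3; quarter tied to eighth (quarter + eighth) = 6; dotted quarter = 6; quarter = 4; dotted quarter note = 6; dotted quarter = 6; sixteenth = 1; quarter tied to eighth (quarter + eighth) = 6; quarter tied to eighth (quarter + eighth) = 6; quarter = 4.
Adding: 3 + 6 + 6 + 4 + 6 + 6 + 1 + 6 + 6 + 4 = 48.
48 ÷ 20 = 2 complete bars with 8 sixteenth notes remaining.

8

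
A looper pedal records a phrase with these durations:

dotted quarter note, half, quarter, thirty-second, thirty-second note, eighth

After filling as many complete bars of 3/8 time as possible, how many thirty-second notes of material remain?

One bar of 3/8 = 12 thirty-second notes.
Each duration in thirty-second notes: dotted quarter note = 12; half = 16; quarter = 8; thirty-second = 1; thirty-second note = 1; eighth = 4.
Adding: 12 + 16 + 8 + 1 + 1 + 4 = 42.
42 ÷ 12 = 3 complete bars with 6 thirty-second notes remaining.

6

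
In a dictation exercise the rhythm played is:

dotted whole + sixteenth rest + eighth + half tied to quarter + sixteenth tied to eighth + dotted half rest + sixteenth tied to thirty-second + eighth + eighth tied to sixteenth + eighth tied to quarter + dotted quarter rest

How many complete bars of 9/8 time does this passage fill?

4

One bar of 9/8 = 36 thirty-second notes.
Each duration in thirty-second notes: dotted whole = 48; sixteenth rest = 2; eighth = 4; half tied to quarter (half + quarter) = 24; sixteenth tied to eighth (sixteenth + eighth) = 6; dotted half rest = 24; sixteenth tied to thirty-second (sixteenth + thirty-second) = 3; eighth = 4; eighth tied to sixteenth (eighth + sixteenth) = 6; eighth tied to quarter (eighth + quarter) = 12; dotted quarter rest = 12.
Total: 48 + 2 + 4 + 24 + 6 + 24 + 3 + 4 + 6 + 12 + 12 = 145.
145 ÷ 36 = 4 complete bars with 1 left over.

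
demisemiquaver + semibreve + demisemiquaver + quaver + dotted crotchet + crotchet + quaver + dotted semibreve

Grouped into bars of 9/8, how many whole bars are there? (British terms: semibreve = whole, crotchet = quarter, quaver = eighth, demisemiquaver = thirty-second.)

One bar of 9/8 = 36 thirty-second notes.
Working in thirty-second notes: demisemiquaver = 1; semibreve = 32; demisemiquaver = 1; quaver = 4; dotted crotchet = 12; crotchet = 8; quaver = 4; dotted semibreve = 48.
Adding: 1 + 32 + 1 + 4 + 12 + 8 + 4 + 48 = 110.
110 ÷ 36 = 3 complete bars with 2 left over.

3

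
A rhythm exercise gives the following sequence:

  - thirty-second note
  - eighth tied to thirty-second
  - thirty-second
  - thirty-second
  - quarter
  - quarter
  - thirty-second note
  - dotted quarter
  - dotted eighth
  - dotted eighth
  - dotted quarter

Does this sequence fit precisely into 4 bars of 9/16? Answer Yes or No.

No

One bar of 9/16 = 18 thirty-second notes, so 4 bars = 72.
Working in thirty-second notes: thirty-second note = 1; eighth tied to thirty-second (eighth + thirty-second) = 5; thirty-second = 1; thirty-second = 1; quarter = 8; quarter = 8; thirty-second note = 1; dotted quarter = 12; dotted eighth = 6; dotted eighth = 6; dotted quarter = 12.
Adding: 1 + 5 + 1 + 1 + 8 + 8 + 1 + 12 + 6 + 6 + 12 = 61.
61 falls short of 72, so the answer is No.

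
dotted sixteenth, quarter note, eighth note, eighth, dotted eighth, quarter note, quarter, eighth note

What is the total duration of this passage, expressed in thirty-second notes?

Express everything in thirty-second notes: dotted sixteenth = 3; quarter note = 8; eighth note = 4; eighth = 4; dotted eighth = 6; quarter note = 8; quarter = 8; eighth note = 4.
Adding: 3 + 8 + 4 + 4 + 6 + 8 + 8 + 4 = 45 thirty-second notes.

45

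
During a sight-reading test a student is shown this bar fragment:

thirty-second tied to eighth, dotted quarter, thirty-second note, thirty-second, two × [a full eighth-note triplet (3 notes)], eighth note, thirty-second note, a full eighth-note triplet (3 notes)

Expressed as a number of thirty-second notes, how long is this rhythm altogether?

Express everything in thirty-second notes: thirty-second tied to eighth (thirty-second + eighth) = 5; dotted quarter = 12; thirty-second note = 1; thirty-second = 1; a full eighth-note triplet (3 notes) (three triplet eighths span one quarter) = 8; a full eighth-note triplet (3 notes) (three triplet eighths span one quarter) = 8; eighth note = 4; thirty-second note = 1; a full eighth-note triplet (3 notes) (three triplet eighths span one quarter) = 8.
Adding: 5 + 12 + 1 + 1 + 8 + 8 + 4 + 1 + 8 = 48 thirty-second notes.

48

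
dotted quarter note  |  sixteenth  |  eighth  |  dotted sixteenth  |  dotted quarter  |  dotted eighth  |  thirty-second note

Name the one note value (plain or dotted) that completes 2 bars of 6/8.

2 bars of 6/8 = 48 thirty-second notes.
Each duration in thirty-second notes: dotted quarter note = 12; sixteenth = 2; eighth = 4; dotted sixteenth = 3; dotted quarter = 12; dotted eighth = 6; thirty-second note = 1.
Sum: 12 + 2 + 4 + 3 + 12 + 6 + 1 = 40.
Remaining: 48 − 40 = 8 thirty-second notes, which is a quarter note.

quarter note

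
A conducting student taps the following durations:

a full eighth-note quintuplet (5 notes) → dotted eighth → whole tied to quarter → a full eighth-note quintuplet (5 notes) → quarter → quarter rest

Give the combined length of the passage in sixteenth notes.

47

Convert each value to sixteenth notes: a full eighth-note quintuplet (5 notes) (five quintuplet eighths span one half) = 8; dotted eighth = 3; whole tied to quarter (whole + quarter) = 20; a full eighth-note quintuplet (5 notes) (five quintuplet eighths span one half) = 8; quarter = 4; quarter rest = 4.
Altogether 8 + 3 + 20 + 8 + 4 + 4 = 47 sixteenth notes.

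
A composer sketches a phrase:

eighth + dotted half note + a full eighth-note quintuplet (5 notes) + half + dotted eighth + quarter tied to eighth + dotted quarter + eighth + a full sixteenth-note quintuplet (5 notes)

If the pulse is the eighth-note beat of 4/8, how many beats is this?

One eighth-note beat = 2 sixteenth notes.
Express everything in sixteenth notes: eighth = 2; dotted half note = 12; a full eighth-note quintuplet (5 notes) (five quintuplet eighths span one half) = 8; half = 8; dotted eighth = 3; quarter tied to eighth (quarter + eighth) = 6; dotted quarter = 6; eighth = 2; a full sixteenth-note quintuplet (5 notes) (five quintuplet sixteenths span one quarter) = 4.
Adding: 2 + 12 + 8 + 8 + 3 + 6 + 6 + 2 + 4 = 51.
51 ÷ 2 = 25.5 beats.

25.5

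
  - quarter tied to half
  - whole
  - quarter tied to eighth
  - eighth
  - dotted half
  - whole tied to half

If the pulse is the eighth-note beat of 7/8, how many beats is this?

One eighth-note beat = 2 sixteenth notes.
Express everything in sixteenth notes: quarter tied to half (quarter + half) = 12; whole = 16; quarter tied to eighth (quarter + eighth) = 6; eighth = 2; dotted half = 12; whole tied to half (whole + half) = 24.
Altogether 12 + 16 + 6 + 2 + 12 + 24 = 72.
72 ÷ 2 = 36 beats.

36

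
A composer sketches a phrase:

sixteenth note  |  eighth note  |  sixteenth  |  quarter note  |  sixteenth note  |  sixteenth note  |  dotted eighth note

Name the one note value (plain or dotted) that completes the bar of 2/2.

The bar of 2/2 = 16 sixteenth notes.
Convert each value to sixteenth notes: sixteenth note = 1; eighth note = 2; sixteenth = 1; quarter note = 4; sixteenth note = 1; sixteenth note = 1; dotted eighth note = 3.
Adding: 1 + 2 + 1 + 4 + 1 + 1 + 3 = 13.
Remaining: 16 − 13 = 3 sixteenth notes, which is a dotted eighth note.

dotted eighth note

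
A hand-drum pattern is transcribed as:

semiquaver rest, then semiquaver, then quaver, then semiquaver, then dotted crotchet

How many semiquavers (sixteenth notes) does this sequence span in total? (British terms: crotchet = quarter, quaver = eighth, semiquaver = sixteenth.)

11

In sixteenth notes: semiquaver rest = 1; semiquaver = 1; quaver = 2; semiquaver = 1; dotted crotchet = 6.
Total: 1 + 1 + 2 + 1 + 6 = 11 sixteenth notes.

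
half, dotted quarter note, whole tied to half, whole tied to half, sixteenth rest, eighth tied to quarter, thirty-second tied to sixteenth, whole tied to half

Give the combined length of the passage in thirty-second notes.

189

Working in thirty-second notes: half = 16; dotted quarter note = 12; whole tied to half (whole + half) = 48; whole tied to half (whole + half) = 48; sixteenth rest = 2; eighth tied to quarter (eighth + quarter) = 12; thirty-second tied to sixteenth (thirty-second + sixteenth) = 3; whole tied to half (whole + half) = 48.
Total: 16 + 12 + 48 + 48 + 2 + 12 + 3 + 48 = 189 thirty-second notes.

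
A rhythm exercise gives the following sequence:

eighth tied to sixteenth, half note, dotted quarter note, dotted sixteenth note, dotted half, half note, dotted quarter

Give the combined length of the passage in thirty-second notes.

89

Express everything in thirty-second notes: eighth tied to sixteenth (eighth + sixteenth) = 6; half note = 16; dotted quarter note = 12; dotted sixteenth note = 3; dotted half = 24; half note = 16; dotted quarter = 12.
Altogether 6 + 16 + 12 + 3 + 24 + 16 + 12 = 89 thirty-second notes.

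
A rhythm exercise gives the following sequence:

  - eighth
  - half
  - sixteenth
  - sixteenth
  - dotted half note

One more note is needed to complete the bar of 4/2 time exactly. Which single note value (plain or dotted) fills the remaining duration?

The bar of 4/2 = 32 sixteenth notes.
In sixteenth notes: eighth = 2; half = 8; sixteenth = 1; sixteenth = 1; dotted half note = 12.
Sum: 2 + 8 + 1 + 1 + 12 = 24.
Remaining: 32 − 24 = 8 sixteenth notes, which is a half note.

half note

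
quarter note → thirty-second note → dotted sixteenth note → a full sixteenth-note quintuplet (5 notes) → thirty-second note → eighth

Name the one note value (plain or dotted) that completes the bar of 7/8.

The bar of 7/8 = 28 thirty-second notes.
In thirty-second notes: quarter note = 8; thirty-second note = 1; dotted sixteenth note = 3; a full sixteenth-note quintuplet (5 notes) (five quintuplet sixteenths span one quarter) = 8; thirty-second note = 1; eighth = 4.
Adding: 8 + 1 + 3 + 8 + 1 + 4 = 25.
Remaining: 28 − 25 = 3 thirty-second notes, which is a dotted sixteenth note.

dotted sixteenth note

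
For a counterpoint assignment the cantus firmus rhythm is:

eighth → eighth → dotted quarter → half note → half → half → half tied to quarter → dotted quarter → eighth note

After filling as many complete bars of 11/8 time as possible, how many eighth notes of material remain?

One bar of 11/8 = 11 eighth notes.
Convert each value to eighth notes: eighth = 1; eighth = 1; dotted quarter = 3; half note = 4; half = 4; half = 4; half tied to quarter (half + quarter) = 6; dotted quarter = 3; eighth note = 1.
Sum: 1 + 1 + 3 + 4 + 4 + 4 + 6 + 3 + 1 = 27.
27 ÷ 11 = 2 complete bars with 5 eighth notes remaining.

5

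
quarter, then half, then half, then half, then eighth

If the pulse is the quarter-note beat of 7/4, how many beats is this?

7.5

One quarter-note beat = 2 eighth notes.
In eighth notes: quarter = 2; half = 4; half = 4; half = 4; eighth = 1.
Altogether 2 + 4 + 4 + 4 + 1 = 15.
15 ÷ 2 = 7.5 beats.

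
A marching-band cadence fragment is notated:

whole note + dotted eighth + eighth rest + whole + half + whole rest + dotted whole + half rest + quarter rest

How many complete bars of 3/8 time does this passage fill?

16

One bar of 3/8 = 6 sixteenth notes.
Each duration in sixteenth notes: whole note = 16; dotted eighth = 3; eighth rest = 2; whole = 16; half = 8; whole rest = 16; dotted whole = 24; half rest = 8; quarter rest = 4.
Adding: 16 + 3 + 2 + 16 + 8 + 16 + 24 + 8 + 4 = 97.
97 ÷ 6 = 16 complete bars with 1 left over.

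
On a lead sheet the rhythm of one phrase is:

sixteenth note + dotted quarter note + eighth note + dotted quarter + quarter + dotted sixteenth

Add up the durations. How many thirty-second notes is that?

41

In thirty-second notes: sixteenth note = 2; dotted quarter note = 12; eighth note = 4; dotted quarter = 12; quarter = 8; dotted sixteenth = 3.
Sum: 2 + 12 + 4 + 12 + 8 + 3 = 41 thirty-second notes.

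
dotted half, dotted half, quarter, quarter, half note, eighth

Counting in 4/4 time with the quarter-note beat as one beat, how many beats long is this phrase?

10.5

One quarter-note beat = 2 eighth notes.
Express everything in eighth notes: dotted half = 6; dotted half = 6; quarter = 2; quarter = 2; half note = 4; eighth = 1.
Adding: 6 + 6 + 2 + 2 + 4 + 1 = 21.
21 ÷ 2 = 10.5 beats.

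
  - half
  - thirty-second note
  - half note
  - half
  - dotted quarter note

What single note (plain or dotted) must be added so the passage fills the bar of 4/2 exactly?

The bar of 4/2 = 64 thirty-second notes.
Each duration in thirty-second notes: half = 16; thirty-second note = 1; half note = 16; half = 16; dotted quarter note = 12.
Altogether 16 + 1 + 16 + 16 + 12 = 61.
Remaining: 64 − 61 = 3 thirty-second notes, which is a dotted sixteenth note.

dotted sixteenth note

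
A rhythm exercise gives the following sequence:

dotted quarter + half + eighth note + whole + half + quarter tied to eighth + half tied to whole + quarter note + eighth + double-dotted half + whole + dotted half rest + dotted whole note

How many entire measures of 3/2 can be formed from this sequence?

5

One bar of 3/2 = 12 eighth notes.
Express everything in eighth notes: dotted quarter = 3; half = 4; eighth note = 1; whole = 8; half = 4; quarter tied to eighth (quarter + eighth) = 3; half tied to whole (half + whole) = 12; quarter note = 2; eighth = 1; double-dotted half = 7; whole = 8; dotted half rest = 6; dotted whole note = 12.
Adding: 3 + 4 + 1 + 8 + 4 + 3 + 12 + 2 + 1 + 7 + 8 + 6 + 12 = 71.
71 ÷ 12 = 5 complete bars with 11 left over.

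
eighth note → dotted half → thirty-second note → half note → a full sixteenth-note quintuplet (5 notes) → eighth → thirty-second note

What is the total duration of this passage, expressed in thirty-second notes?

58

Express everything in thirty-second notes: eighth note = 4; dotted half = 24; thirty-second note = 1; half note = 16; a full sixteenth-note quintuplet (5 notes) (five quintuplet sixteenths span one quarter) = 8; eighth = 4; thirty-second note = 1.
Adding: 4 + 24 + 1 + 16 + 8 + 4 + 1 = 58 thirty-second notes.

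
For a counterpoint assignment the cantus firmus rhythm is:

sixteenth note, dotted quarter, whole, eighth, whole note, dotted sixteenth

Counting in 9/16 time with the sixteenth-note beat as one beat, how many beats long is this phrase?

One sixteenth-note beat = 2 thirty-second notes.
In thirty-second notes: sixteenth note = 2; dotted quarter = 12; whole = 32; eighth = 4; whole note = 32; dotted sixteenth = 3.
Total: 2 + 12 + 32 + 4 + 32 + 3 = 85.
85 ÷ 2 = 42.5 beats.

42.5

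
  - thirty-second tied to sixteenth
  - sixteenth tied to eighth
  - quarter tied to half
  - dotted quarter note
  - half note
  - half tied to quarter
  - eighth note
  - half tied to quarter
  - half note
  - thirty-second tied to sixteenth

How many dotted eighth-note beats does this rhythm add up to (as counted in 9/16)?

22

One dotted eighth-note beat = 6 thirty-second notes.
Working in thirty-second notes: thirty-second tied to sixteenth (thirty-second + sixteenth) = 3; sixteenth tied to eighth (sixteenth + eighth) = 6; quarter tied to half (quarter + half) = 24; dotted quarter note = 12; half note = 16; half tied to quarter (half + quarter) = 24; eighth note = 4; half tied to quarter (half + quarter) = 24; half note = 16; thirty-second tied to sixteenth (thirty-second + sixteenth) = 3.
Total: 3 + 6 + 24 + 12 + 16 + 24 + 4 + 24 + 16 + 3 = 132.
132 ÷ 6 = 22 beats.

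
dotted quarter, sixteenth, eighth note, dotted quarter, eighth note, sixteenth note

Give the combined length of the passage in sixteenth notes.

18

Express everything in sixteenth notes: dotted quarter = 6; sixteenth = 1; eighth note = 2; dotted quarter = 6; eighth note = 2; sixteenth note = 1.
Sum: 6 + 1 + 2 + 6 + 2 + 1 = 18 sixteenth notes.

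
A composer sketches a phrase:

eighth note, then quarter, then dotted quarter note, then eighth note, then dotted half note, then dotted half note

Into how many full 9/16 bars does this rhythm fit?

One bar of 9/16 = 9 sixteenth notes.
Convert each value to sixteenth notes: eighth note = 2; quarter = 4; dotted quarter note = 6; eighth note = 2; dotted half note = 12; dotted half note = 12.
Altogether 2 + 4 + 6 + 2 + 12 + 12 = 38.
38 ÷ 9 = 4 complete bars with 2 left over.

4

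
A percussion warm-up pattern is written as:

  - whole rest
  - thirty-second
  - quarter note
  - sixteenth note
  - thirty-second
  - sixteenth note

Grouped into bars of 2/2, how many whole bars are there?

One bar of 2/2 = 32 thirty-second notes.
Convert each value to thirty-second notes: whole rest = 32; thirty-second = 1; quarter note = 8; sixteenth note = 2; thirty-second = 1; sixteenth note = 2.
Sum: 32 + 1 + 8 + 2 + 1 + 2 = 46.
46 ÷ 32 = 1 complete bar with 14 left over.

1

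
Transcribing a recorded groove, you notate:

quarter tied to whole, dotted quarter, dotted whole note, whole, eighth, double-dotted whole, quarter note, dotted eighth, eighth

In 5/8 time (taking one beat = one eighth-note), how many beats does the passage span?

52.5

One eighth-note beat = 2 sixteenth notes.
Each duration in sixteenth notes: quarter tied to whole (quarter + whole) = 20; dotted quarter = 6; dotted whole note = 24; whole = 16; eighth = 2; double-dotted whole = 28; quarter note = 4; dotted eighth = 3; eighth = 2.
Altogether 20 + 6 + 24 + 16 + 2 + 28 + 4 + 3 + 2 = 105.
105 ÷ 2 = 52.5 beats.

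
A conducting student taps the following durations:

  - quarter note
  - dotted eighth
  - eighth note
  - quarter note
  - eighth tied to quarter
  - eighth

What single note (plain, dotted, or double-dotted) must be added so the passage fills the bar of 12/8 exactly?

The bar of 12/8 = 24 sixteenth notes.
Working in sixteenth notes: quarter note = 4; dotted eighth = 3; eighth note = 2; quarter note = 4; eighth tied to quarter (eighth + quarter) = 6; eighth = 2.
Total: 4 + 3 + 2 + 4 + 6 + 2 = 21.
Remaining: 24 − 21 = 3 sixteenth notes, which is a dotted eighth note.

dotted eighth note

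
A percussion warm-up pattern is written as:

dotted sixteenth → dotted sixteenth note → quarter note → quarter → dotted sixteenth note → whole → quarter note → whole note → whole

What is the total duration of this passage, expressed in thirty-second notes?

129

Express everything in thirty-second notes: dotted sixteenth = 3; dotted sixteenth note = 3; quarter note = 8; quarter = 8; dotted sixteenth note = 3; whole = 32; quarter note = 8; whole note = 32; whole = 32.
Sum: 3 + 3 + 8 + 8 + 3 + 32 + 8 + 32 + 32 = 129 thirty-second notes.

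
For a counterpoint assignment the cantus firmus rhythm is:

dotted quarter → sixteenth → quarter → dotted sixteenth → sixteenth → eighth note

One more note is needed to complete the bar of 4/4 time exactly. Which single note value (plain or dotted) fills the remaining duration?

The bar of 4/4 = 32 thirty-second notes.
In thirty-second notes: dotted quarter = 12; sixteenth = 2; quarter = 8; dotted sixteenth = 3; sixteenth = 2; eighth note = 4.
Altogether 12 + 2 + 8 + 3 + 2 + 4 = 31.
Remaining: 32 − 31 = 1 thirty-second note, which is a thirty-second note.

thirty-second note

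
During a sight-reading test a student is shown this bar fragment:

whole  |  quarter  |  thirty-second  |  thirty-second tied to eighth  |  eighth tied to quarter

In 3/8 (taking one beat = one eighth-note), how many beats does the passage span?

14.5

One eighth-note beat = 4 thirty-second notes.
Express everything in thirty-second notes: whole = 32; quarter = 8; thirty-second = 1; thirty-second tied to eighth (thirty-second + eighth) = 5; eighth tied to quarter (eighth + quarter) = 12.
Total: 32 + 8 + 1 + 5 + 12 = 58.
58 ÷ 4 = 14.5 beats.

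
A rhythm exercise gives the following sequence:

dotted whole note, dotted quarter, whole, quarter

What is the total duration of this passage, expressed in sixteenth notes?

50

In sixteenth notes: dotted whole note = 24; dotted quarter = 6; whole = 16; quarter = 4.
Total: 24 + 6 + 16 + 4 = 50 sixteenth notes.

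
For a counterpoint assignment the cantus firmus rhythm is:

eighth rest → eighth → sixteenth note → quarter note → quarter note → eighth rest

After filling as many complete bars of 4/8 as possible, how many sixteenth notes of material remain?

7

One bar of 4/8 = 8 sixteenth notes.
Working in sixteenth notes: eighth rest = 2; eighth = 2; sixteenth note = 1; quarter note = 4; quarter note = 4; eighth rest = 2.
Altogether 2 + 2 + 1 + 4 + 4 + 2 = 15.
15 ÷ 8 = 1 complete bar with 7 sixteenth notes remaining.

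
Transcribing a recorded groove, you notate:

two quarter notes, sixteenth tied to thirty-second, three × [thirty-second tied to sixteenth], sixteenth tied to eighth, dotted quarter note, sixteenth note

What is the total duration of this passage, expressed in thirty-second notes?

Each duration in thirty-second notes: quarter note = 8; quarter note = 8; sixteenth tied to thirty-second (sixteenth + thirty-second) = 3; thirty-second tied to sixteenth (thirty-second + sixteenth) = 3; thirty-second tied to sixteenth (thirty-second + sixteenth) = 3; thirty-second tied to sixteenth (thirty-second + sixteenth) = 3; sixteenth tied to eighth (sixteenth + eighth) = 6; dotted quarter note = 12; sixteenth note = 2.
Total: 8 + 8 + 3 + 3 + 3 + 3 + 6 + 12 + 2 = 48 thirty-second notes.

48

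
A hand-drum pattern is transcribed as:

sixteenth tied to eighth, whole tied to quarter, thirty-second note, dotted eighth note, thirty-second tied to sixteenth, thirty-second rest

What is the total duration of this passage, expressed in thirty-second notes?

Express everything in thirty-second notes: sixteenth tied to eighth (sixteenth + eighth) = 6; whole tied to quarter (whole + quarter) = 40; thirty-second note = 1; dotted eighth note = 6; thirty-second tied to sixteenth (thirty-second + sixteenth) = 3; thirty-second rest = 1.
Sum: 6 + 40 + 1 + 6 + 3 + 1 = 57 thirty-second notes.

57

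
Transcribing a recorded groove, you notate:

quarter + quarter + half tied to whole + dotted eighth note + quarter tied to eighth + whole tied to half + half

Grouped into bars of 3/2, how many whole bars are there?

One bar of 3/2 = 24 sixteenth notes.
Each duration in sixteenth notes: quarter = 4; quarter = 4; half tied to whole (half + whole) = 24; dotted eighth note = 3; quarter tied to eighth (quarter + eighth) = 6; whole tied to half (whole + half) = 24; half = 8.
Adding: 4 + 4 + 24 + 3 + 6 + 24 + 8 = 73.
73 ÷ 24 = 3 complete bars with 1 left over.

3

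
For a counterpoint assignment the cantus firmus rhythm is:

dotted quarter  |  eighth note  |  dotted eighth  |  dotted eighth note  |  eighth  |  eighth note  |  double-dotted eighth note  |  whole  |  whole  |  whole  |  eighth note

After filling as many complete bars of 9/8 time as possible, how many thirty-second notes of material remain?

35

One bar of 9/8 = 36 thirty-second notes.
Express everything in thirty-second notes: dotted quarter = 12; eighth note = 4; dotted eighth = 6; dotted eighth note = 6; eighth = 4; eighth note = 4; double-dotted eighth note = 7; whole = 32; whole = 32; whole = 32; eighth note = 4.
Altogether 12 + 4 + 6 + 6 + 4 + 4 + 7 + 32 + 32 + 32 + 4 = 143.
143 ÷ 36 = 3 complete bars with 35 thirty-second notes remaining.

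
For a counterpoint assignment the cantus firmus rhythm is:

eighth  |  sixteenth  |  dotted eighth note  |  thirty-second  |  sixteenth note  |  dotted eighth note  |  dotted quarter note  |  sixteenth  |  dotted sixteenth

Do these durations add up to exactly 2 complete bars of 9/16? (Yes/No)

One bar of 9/16 = 18 thirty-second notes, so 2 bars = 36.
Convert each value to thirty-second notes: eighth = 4; sixteenth = 2; dotted eighth note = 6; thirty-second = 1; sixteenth note = 2; dotted eighth note = 6; dotted quarter note = 12; sixteenth = 2; dotted sixteenth = 3.
Adding: 4 + 2 + 6 + 1 + 2 + 6 + 12 + 2 + 3 = 38.
38 exceeds 36, so the answer is No.

No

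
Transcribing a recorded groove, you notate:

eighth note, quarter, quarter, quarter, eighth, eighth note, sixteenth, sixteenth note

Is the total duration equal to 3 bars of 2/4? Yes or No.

One bar of 2/4 = 8 sixteenth notes, so 3 bars = 24.
In sixteenth notes: eighth note = 2; quarter = 4; quarter = 4; quarter = 4; eighth = 2; eighth note = 2; sixteenth = 1; sixteenth note = 1.
Adding: 2 + 4 + 4 + 4 + 2 + 2 + 1 + 1 = 20.
20 falls short of 24, so the answer is No.

No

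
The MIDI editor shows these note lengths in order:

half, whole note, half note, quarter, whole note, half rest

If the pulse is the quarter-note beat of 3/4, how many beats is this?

15

One quarter-note beat = 2 eighth notes.
Convert each value to eighth notes: half = 4; whole note = 8; half note = 4; quarter = 2; whole note = 8; half rest = 4.
Altogether 4 + 8 + 4 + 2 + 8 + 4 = 30.
30 ÷ 2 = 15 beats.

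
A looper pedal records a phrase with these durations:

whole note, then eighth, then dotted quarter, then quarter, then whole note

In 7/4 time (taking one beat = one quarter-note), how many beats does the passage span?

One quarter-note beat = 2 eighth notes.
In eighth notes: whole note = 8; eighth = 1; dotted quarter = 3; quarter = 2; whole note = 8.
Adding: 8 + 1 + 3 + 2 + 8 = 22.
22 ÷ 2 = 11 beats.

11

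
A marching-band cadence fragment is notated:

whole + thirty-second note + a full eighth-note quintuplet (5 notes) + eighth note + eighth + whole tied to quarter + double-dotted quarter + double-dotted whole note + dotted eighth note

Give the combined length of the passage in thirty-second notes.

Convert each value to thirty-second notes: whole = 32; thirty-second note = 1; a full eighth-note quintuplet (5 notes) (five quintuplet eighths span one half) = 16; eighth note = 4; eighth = 4; whole tied to quarter (whole + quarter) = 40; double-dotted quarter = 14; double-dotted whole note = 56; dotted eighth note = 6.
Total: 32 + 1 + 16 + 4 + 4 + 40 + 14 + 56 + 6 = 173 thirty-second notes.

173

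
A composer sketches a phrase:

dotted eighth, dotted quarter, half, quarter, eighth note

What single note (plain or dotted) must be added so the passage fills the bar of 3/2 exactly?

The bar of 3/2 = 24 sixteenth notes.
Express everything in sixteenth notes: dotted eighth = 3; dotted quarter = 6; half = 8; quarter = 4; eighth note = 2.
Altogether 3 + 6 + 8 + 4 + 2 = 23.
Remaining: 24 − 23 = 1 sixteenth note, which is a sixteenth note.

sixteenth note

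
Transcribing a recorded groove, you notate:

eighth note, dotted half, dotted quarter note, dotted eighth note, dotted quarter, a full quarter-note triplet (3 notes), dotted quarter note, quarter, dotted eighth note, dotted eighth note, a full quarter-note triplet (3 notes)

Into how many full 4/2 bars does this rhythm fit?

1

One bar of 4/2 = 32 sixteenth notes.
Express everything in sixteenth notes: eighth note = 2; dotted half = 12; dotted quarter note = 6; dotted eighth note = 3; dotted quarter = 6; a full quarter-note triplet (3 notes) (three triplet quarters span one half) = 8; dotted quarter note = 6; quarter = 4; dotted eighth note = 3; dotted eighth note = 3; a full quarter-note triplet (3 notes) (three triplet quarters span one half) = 8.
Sum: 2 + 12 + 6 + 3 + 6 + 8 + 6 + 4 + 3 + 3 + 8 = 61.
61 ÷ 32 = 1 complete bar with 29 left over.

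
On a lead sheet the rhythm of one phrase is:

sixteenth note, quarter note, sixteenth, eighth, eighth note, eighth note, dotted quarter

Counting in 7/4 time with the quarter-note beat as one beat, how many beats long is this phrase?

4.5

One quarter-note beat = 4 sixteenth notes.
Working in sixteenth notes: sixteenth note = 1; quarter note = 4; sixteenth = 1; eighth = 2; eighth note = 2; eighth note = 2; dotted quarter = 6.
Adding: 1 + 4 + 1 + 2 + 2 + 2 + 6 = 18.
18 ÷ 4 = 4.5 beats.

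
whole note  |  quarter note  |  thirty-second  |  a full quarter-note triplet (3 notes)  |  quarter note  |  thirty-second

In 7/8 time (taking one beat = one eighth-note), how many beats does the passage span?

One eighth-note beat = 4 thirty-second notes.
Each duration in thirty-second notes: whole note = 32; quarter note = 8; thirty-second = 1; a full quarter-note triplet (3 notes) (three triplet quarters span one half) = 16; quarter note = 8; thirty-second = 1.
Total: 32 + 8 + 1 + 16 + 8 + 1 = 66.
66 ÷ 4 = 16.5 beats.

16.5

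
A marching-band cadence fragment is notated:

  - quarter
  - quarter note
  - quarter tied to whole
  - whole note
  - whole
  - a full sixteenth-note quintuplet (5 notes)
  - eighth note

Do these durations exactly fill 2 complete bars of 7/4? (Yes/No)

No

One bar of 7/4 = 14 eighth notes, so 2 bars = 28.
Express everything in eighth notes: quarter = 2; quarter note = 2; quarter tied to whole (quarter + whole) = 10; whole note = 8; whole = 8; a full sixteenth-note quintuplet (5 notes) (five quintuplet sixteenths span one quarter) = 2; eighth note = 1.
Altogether 2 + 2 + 10 + 8 + 8 + 2 + 1 = 33.
33 exceeds 28, so the answer is No.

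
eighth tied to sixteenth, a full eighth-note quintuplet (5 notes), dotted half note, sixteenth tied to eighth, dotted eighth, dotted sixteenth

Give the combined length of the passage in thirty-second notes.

Each duration in thirty-second notes: eighth tied to sixteenth (eighth + sixteenth) = 6; a full eighth-note quintuplet (5 notes) (five quintuplet eighths span one half) = 16; dotted half note = 24; sixteenth tied to eighth (sixteenth + eighth) = 6; dotted eighth = 6; dotted sixteenth = 3.
Altogether 6 + 16 + 24 + 6 + 6 + 3 = 61 thirty-second notes.

61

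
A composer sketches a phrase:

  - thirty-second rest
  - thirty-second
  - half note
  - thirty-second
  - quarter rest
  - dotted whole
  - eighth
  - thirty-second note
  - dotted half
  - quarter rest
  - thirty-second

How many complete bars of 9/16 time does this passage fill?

6

One bar of 9/16 = 18 thirty-second notes.
Working in thirty-second notes: thirty-second rest = 1; thirty-second = 1; half note = 16; thirty-second = 1; quarter rest = 8; dotted whole = 48; eighth = 4; thirty-second note = 1; dotted half = 24; quarter rest = 8; thirty-second = 1.
Altogether 1 + 1 + 16 + 1 + 8 + 48 + 4 + 1 + 24 + 8 + 1 = 113.
113 ÷ 18 = 6 complete bars with 5 left over.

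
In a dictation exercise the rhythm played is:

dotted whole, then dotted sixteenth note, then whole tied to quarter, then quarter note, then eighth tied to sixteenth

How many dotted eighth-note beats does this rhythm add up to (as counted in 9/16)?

17.5

One dotted eighth-note beat = 6 thirty-second notes.
Convert each value to thirty-second notes: dotted whole = 48; dotted sixteenth note = 3; whole tied to quarter (whole + quarter) = 40; quarter note = 8; eighth tied to sixteenth (eighth + sixteenth) = 6.
Sum: 48 + 3 + 40 + 8 + 6 = 105.
105 ÷ 6 = 17.5 beats.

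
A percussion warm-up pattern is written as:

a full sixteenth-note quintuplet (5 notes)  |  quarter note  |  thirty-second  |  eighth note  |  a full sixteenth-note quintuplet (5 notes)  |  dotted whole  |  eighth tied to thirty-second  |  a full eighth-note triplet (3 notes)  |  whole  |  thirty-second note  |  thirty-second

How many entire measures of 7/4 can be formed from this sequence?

2

One bar of 7/4 = 56 thirty-second notes.
Express everything in thirty-second notes: a full sixteenth-note quintuplet (5 notes) (five quintuplet sixteenths span one quarter) = 8; quarter note = 8; thirty-second = 1; eighth note = 4; a full sixteenth-note quintuplet (5 notes) (five quintuplet sixteenths span one quarter) = 8; dotted whole = 48; eighth tied to thirty-second (eighth + thirty-second) = 5; a full eighth-note triplet (3 notes) (three triplet eighths span one quarter) = 8; whole = 32; thirty-second note = 1; thirty-second = 1.
Altogether 8 + 8 + 1 + 4 + 8 + 48 + 5 + 8 + 32 + 1 + 1 = 124.
124 ÷ 56 = 2 complete bars with 12 left over.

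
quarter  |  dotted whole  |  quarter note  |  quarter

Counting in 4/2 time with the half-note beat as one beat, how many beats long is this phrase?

4.5

One half-note beat = 2 quarter notes.
Convert each value to quarter notes: quarter = 1; dotted whole = 6; quarter note = 1; quarter = 1.
Sum: 1 + 6 + 1 + 1 = 9.
9 ÷ 2 = 4.5 beats.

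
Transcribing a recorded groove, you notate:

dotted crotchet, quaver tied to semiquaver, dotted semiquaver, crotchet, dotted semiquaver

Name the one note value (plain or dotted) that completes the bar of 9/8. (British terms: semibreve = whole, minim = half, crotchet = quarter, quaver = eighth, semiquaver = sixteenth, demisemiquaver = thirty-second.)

The bar of 9/8 = 36 thirty-second notes.
Each duration in thirty-second notes: dotted crotchet = 12; quaver tied to semiquaver (quaver + semiquaver) = 6; dotted semiquaver = 3; crotchet = 8; dotted semiquaver = 3.
Adding: 12 + 6 + 3 + 8 + 3 = 32.
Remaining: 36 − 32 = 4 thirty-second notes, which is a eighth note.

eighth note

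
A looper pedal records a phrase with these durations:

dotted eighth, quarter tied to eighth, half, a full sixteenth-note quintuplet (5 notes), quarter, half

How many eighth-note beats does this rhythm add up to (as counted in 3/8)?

One eighth-note beat = 2 sixteenth notes.
In sixteenth notes: dotted eighth = 3; quarter tied to eighth (quarter + eighth) = 6; half = 8; a full sixteenth-note quintuplet (5 notes) (five quintuplet sixteenths span one quarter) = 4; quarter = 4; half = 8.
Adding: 3 + 6 + 8 + 4 + 4 + 8 = 33.
33 ÷ 2 = 16.5 beats.

16.5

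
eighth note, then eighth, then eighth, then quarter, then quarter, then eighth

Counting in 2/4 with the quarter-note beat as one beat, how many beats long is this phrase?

4

One quarter-note beat = 2 eighth notes.
Working in eighth notes: eighth note = 1; eighth = 1; eighth = 1; quarter = 2; quarter = 2; eighth = 1.
Altogether 1 + 1 + 1 + 2 + 2 + 1 = 8.
8 ÷ 2 = 4 beats.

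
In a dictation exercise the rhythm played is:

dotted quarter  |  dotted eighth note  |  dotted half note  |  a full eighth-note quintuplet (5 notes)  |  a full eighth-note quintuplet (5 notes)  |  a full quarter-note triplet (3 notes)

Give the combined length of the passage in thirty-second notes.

90

Express everything in thirty-second notes: dotted quarter = 12; dotted eighth note = 6; dotted half note = 24; a full eighth-note quintuplet (5 notes) (five quintuplet eighths span one half) = 16; a full eighth-note quintuplet (5 notes) (five quintuplet eighths span one half) = 16; a full quarter-note triplet (3 notes) (three triplet quarters span one half) = 16.
Sum: 12 + 6 + 24 + 16 + 16 + 16 = 90 thirty-second notes.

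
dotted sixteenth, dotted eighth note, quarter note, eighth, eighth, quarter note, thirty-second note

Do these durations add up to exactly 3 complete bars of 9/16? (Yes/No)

One bar of 9/16 = 18 thirty-second notes, so 3 bars = 54.
Each duration in thirty-second notes: dotted sixteenth = 3; dotted eighth note = 6; quarter note = 8; eighth = 4; eighth = 4; quarter note = 8; thirty-second note = 1.
Total: 3 + 6 + 8 + 4 + 4 + 8 + 1 = 34.
34 falls short of 54, so the answer is No.

No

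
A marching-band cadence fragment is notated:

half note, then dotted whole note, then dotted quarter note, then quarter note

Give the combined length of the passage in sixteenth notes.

42

Each duration in sixteenth notes: half note = 8; dotted whole note = 24; dotted quarter note = 6; quarter note = 4.
Adding: 8 + 24 + 6 + 4 = 42 sixteenth notes.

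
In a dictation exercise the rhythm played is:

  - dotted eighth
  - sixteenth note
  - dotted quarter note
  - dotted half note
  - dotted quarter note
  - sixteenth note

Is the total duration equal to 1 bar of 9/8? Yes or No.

No

One bar of 9/8 = 18 sixteenth notes.
Express everything in sixteenth notes: dotted eighth = 3; sixteenth note = 1; dotted quarter note = 6; dotted half note = 12; dotted quarter note = 6; sixteenth note = 1.
Sum: 3 + 1 + 6 + 12 + 6 + 1 = 29.
29 exceeds 18, so the answer is No.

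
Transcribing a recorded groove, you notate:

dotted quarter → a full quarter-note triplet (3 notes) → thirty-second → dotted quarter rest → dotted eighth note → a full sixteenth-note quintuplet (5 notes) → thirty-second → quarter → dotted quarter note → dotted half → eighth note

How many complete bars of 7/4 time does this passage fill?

One bar of 7/4 = 56 thirty-second notes.
Working in thirty-second notes: dotted quarter = 12; a full quarter-note triplet (3 notes) (three triplet quarters span one half) = 16; thirty-second = 1; dotted quarter rest = 12; dotted eighth note = 6; a full sixteenth-note quintuplet (5 notes) (five quintuplet sixteenths span one quarter) = 8; thirty-second = 1; quarter = 8; dotted quarter note = 12; dotted half = 24; eighth note = 4.
Adding: 12 + 16 + 1 + 12 + 6 + 8 + 1 + 8 + 12 + 24 + 4 = 104.
104 ÷ 56 = 1 complete bar with 48 left over.

1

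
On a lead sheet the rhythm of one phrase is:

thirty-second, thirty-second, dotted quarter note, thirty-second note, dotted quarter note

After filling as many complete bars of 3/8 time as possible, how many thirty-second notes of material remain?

One bar of 3/8 = 12 thirty-second notes.
Each duration in thirty-second notes: thirty-second = 1; thirty-second = 1; dotted quarter note = 12; thirty-second note = 1; dotted quarter note = 12.
Altogether 1 + 1 + 12 + 1 + 12 = 27.
27 ÷ 12 = 2 complete bars with 3 thirty-second notes remaining.

3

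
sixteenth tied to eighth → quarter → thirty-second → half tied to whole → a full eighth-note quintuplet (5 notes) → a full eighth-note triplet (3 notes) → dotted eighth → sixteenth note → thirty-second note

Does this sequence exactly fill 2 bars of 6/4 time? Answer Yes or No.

One bar of 6/4 = 48 thirty-second notes, so 2 bars = 96.
Convert each value to thirty-second notes: sixteenth tied to eighth (sixteenth + eighth) = 6; quarter = 8; thirty-second = 1; half tied to whole (half + whole) = 48; a full eighth-note quintuplet (5 notes) (five quintuplet eighths span one half) = 16; a full eighth-note triplet (3 notes) (three triplet eighths span one quarter) = 8; dotted eighth = 6; sixteenth note = 2; thirty-second note = 1.
Adding: 6 + 8 + 1 + 48 + 16 + 8 + 6 + 2 + 1 = 96.
96 equals 96, so the answer is Yes.

Yes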